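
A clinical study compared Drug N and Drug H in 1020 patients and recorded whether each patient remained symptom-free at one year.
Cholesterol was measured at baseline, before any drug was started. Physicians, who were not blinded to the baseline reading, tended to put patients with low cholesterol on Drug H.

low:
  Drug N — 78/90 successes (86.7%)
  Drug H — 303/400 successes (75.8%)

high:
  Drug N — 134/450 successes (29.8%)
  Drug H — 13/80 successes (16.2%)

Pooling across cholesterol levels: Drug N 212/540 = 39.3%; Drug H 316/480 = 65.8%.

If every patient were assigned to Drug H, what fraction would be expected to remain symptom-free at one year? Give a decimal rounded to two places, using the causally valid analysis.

0.45

Drug N is higher inside every cholesterol stratum but Drug H is higher in aggregate. Whether to stratify depends on how cholesterol relates to the drug.
Here cholesterol is a common cause — it drives both which drug a case falls under and the outcome. The crude comparison mixes populations; the stratum-specific rates are the causally relevant ones.
Standardising Drug H to the population cholesterol mix: 0.480·303/400 + 0.520·13/80 = 0.448.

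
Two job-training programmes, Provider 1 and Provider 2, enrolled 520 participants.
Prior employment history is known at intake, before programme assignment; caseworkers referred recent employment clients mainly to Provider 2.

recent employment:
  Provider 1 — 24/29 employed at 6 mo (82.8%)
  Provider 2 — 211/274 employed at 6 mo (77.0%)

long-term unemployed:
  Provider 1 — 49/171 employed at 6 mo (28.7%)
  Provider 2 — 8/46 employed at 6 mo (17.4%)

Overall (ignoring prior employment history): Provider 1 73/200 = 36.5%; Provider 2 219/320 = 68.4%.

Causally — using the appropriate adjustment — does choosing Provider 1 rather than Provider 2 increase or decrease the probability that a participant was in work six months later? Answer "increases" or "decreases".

The prior employment history-specific comparison favours Provider 1 throughout, but the pooled figures favour Provider 2. The question is whether to condition on prior employment history.
Here prior employment history is a common cause — it drives both which programme a case falls under and the outcome. The crude comparison mixes populations; the stratum-specific rates are the causally relevant ones.
Within each level — recent employment: 82.8% vs 77.0%; long-term unemployed: 28.7% vs 17.4% — Provider 1 is higher every time.

increases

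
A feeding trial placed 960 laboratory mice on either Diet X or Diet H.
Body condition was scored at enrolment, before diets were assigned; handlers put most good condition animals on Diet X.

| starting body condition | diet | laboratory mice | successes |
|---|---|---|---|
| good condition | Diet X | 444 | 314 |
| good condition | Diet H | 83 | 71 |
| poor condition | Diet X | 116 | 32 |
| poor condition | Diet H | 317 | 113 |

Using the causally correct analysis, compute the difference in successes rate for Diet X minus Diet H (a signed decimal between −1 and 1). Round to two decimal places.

Starting body condition satisfies the back-door criterion: it is not a descendant of the diet, and it blocks the spurious path from diet to outcome. Adjusting for it (i.e., using the within-starting body condition rates) gives the causal effect.
Adjusting over the population distribution of starting body condition: 0.549·(0.707−0.855) + 0.451·(0.276−0.356) = -0.118.

-0.12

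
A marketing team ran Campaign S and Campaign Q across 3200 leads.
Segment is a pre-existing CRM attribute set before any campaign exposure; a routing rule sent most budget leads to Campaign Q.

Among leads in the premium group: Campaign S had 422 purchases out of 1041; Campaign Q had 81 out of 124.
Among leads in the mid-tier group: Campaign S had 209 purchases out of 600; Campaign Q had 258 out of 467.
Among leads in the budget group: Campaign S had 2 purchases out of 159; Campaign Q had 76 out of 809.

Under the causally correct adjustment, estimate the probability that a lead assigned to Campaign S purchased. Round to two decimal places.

Within every customer segment level Campaign Q has the higher rate, yet pooled Campaign S does — Simpson's reversal.
Here customer segment is a common cause — it drives both which campaign a case falls under and the outcome. The crude comparison mixes populations; the stratum-specific rates are the causally relevant ones.
Standardising Campaign S to the population customer segment mix: 0.364·422/1041 + 0.333·209/600 + 0.302·2/159 = 0.268.

0.27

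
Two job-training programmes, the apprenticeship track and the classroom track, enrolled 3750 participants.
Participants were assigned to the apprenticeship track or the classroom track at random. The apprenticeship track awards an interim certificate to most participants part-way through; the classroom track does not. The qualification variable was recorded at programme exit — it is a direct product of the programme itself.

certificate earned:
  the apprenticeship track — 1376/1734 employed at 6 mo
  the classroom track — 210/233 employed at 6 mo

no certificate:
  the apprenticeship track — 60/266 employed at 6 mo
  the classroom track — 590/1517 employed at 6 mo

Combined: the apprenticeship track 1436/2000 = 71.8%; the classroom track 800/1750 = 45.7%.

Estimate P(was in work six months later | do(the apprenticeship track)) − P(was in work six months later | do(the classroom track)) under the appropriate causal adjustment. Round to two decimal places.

+0.26

The qualification attained during the programme-specific comparison favours the classroom track throughout, but the pooled figures favour the apprenticeship track. The question is whether to condition on qualification attained during the programme.
Qualification attained during the programme is recorded after the programme and is itself shifted by it — it sits on the causal path from programme to outcome. Conditioning on a mediator would strip out part of the effect we want; the pooled comparison gives the total causal effect.
The causal difference is the pooled difference: 0.718 − 0.457 = +0.261.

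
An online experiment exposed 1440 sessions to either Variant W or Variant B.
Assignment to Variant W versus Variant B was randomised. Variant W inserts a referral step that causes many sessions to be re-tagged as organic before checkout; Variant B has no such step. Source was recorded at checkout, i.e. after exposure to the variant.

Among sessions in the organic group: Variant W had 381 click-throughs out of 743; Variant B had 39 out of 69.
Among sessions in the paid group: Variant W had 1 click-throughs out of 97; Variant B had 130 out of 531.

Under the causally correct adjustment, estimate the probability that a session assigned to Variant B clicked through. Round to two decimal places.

0.28

The traffic source-specific comparison favours Variant B throughout, but the pooled figures favour Variant W. The question is whether to condition on traffic source.
Traffic source is downstream of the variant. One should not condition on a consequence of treatment, so the overall rates are the right comparison.
So P(outcome | do(Variant B)) is just the pooled rate for Variant B: 169/600 = 0.282.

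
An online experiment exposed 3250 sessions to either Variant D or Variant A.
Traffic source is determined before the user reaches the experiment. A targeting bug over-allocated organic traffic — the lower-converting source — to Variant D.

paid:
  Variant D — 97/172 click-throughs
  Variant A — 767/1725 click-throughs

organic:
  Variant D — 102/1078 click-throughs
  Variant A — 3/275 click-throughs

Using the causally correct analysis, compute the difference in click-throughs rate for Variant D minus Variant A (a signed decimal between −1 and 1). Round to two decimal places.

Since traffic source is a pre-existing factor (not a product of the variant) and it affects the outcome on its own, it is a confounder. The stratified rates, not the pooled rate, identify the causal effect.
Adjusting over the population distribution of traffic source: 0.584·(0.564−0.445) + 0.416·(0.095−0.011) = +0.104.

+0.10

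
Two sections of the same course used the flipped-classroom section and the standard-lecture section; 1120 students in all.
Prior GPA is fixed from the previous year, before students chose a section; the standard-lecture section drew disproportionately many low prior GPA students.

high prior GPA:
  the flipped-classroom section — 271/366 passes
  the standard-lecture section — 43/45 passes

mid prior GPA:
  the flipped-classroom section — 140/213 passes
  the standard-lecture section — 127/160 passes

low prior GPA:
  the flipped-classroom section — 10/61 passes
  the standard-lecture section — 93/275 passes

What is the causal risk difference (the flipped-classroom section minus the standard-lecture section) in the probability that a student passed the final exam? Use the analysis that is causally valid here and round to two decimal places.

Prior GPA band is set before the teaching method has any effect — it is not caused by the teaching method — and it independently drives the outcome. That makes it a confounder, so the causal comparison is within prior GPA band levels.
Adjusting over the population distribution of prior GPA band: 0.367·(0.740−0.956) + 0.333·(0.657−0.794) + 0.300·(0.164−0.338) = -0.177.

-0.18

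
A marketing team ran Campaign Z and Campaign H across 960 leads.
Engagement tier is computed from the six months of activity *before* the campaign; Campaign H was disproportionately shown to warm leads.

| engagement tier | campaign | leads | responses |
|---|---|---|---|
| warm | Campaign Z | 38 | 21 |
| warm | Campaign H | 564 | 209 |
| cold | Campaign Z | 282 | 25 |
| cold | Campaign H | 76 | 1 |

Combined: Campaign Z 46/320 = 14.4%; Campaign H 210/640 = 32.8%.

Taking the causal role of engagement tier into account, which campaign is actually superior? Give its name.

Campaign Z

The stratified and pooled comparisons disagree (Campaign Z wins within each engagement tier; Campaign H wins overall), so the answer turns on the causal role of engagement tier.
Engagement tier is set before the campaign has any effect — it is not caused by the campaign — and it independently drives the outcome. That makes it a confounder, so the causal comparison is within engagement tier levels.
Within each level — warm: 55.3% vs 37.1%; cold: 8.9% vs 1.3% — Campaign Z is higher every time.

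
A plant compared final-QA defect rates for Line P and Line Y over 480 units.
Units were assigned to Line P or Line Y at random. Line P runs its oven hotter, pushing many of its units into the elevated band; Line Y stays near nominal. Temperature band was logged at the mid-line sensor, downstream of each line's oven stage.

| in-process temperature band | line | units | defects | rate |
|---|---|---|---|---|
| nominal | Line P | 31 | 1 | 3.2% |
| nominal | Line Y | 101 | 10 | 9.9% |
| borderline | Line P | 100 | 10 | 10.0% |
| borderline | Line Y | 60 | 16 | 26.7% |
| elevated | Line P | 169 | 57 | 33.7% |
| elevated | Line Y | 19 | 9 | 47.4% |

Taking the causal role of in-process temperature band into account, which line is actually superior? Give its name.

In-process temperature band here is a post-treatment variable shaped by the line; conditioning on it would introduce bias rather than remove it. The overall comparison is the causal one.
Pooled: Line P 22.7% vs Line Y 19.4%; Line Y is lower overall.

Line Y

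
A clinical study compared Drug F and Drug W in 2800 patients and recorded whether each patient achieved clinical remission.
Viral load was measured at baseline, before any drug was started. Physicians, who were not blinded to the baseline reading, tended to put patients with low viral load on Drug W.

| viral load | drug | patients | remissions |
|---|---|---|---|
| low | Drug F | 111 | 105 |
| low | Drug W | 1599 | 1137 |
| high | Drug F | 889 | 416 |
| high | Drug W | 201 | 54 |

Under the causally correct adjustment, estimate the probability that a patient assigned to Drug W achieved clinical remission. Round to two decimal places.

0.54

The stratified and pooled comparisons disagree (Drug F wins within each viral load; Drug W wins overall), so the answer turns on the causal role of viral load.
Nothing the drug does changes viral load; the imbalance is an allocation artefact. With viral load also predicting the outcome, the pooled figure is confounded, and the within-stratum comparison is the causal one.
Standardising Drug W to the population viral load mix: 0.611·1137/1599 + 0.389·54/201 = 0.539.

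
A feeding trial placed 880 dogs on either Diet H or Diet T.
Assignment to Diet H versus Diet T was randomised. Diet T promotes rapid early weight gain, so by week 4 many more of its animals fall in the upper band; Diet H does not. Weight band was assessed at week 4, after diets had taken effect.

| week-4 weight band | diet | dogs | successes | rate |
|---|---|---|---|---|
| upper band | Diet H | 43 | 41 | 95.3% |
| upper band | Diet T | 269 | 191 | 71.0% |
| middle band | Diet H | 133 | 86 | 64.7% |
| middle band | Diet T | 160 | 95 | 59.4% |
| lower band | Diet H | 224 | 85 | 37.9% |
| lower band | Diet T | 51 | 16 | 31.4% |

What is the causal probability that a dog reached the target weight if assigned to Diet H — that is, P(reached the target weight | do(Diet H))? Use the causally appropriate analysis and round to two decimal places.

0.53

The week-4 weight band-specific comparison favours Diet H throughout, but the pooled figures favour Diet T. The question is whether to condition on week-4 weight band.
Week-4 weight band is downstream of the diet. One should not condition on a consequence of treatment, so the overall rates are the right comparison.
So P(outcome | do(Diet H)) is just the pooled rate for Diet H: 212/400 = 0.530.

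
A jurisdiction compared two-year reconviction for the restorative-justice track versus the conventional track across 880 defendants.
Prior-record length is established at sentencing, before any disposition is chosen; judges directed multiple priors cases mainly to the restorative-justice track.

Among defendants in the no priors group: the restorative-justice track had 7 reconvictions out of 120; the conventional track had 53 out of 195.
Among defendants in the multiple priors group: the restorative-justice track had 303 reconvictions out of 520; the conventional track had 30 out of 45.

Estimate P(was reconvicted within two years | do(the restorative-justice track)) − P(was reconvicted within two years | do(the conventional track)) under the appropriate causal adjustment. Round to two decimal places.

The stratified and pooled comparisons disagree (the restorative-justice track wins within each prior-record length; the conventional track wins overall), so the answer turns on the causal role of prior-record length.
Here prior-record length is a common cause — it drives both which disposition a case falls under and the outcome. The crude comparison mixes populations; the stratum-specific rates are the causally relevant ones.
Adjusting over the population distribution of prior-record length: 0.358·(0.058−0.272) + 0.642·(0.583−0.667) = -0.130.

-0.13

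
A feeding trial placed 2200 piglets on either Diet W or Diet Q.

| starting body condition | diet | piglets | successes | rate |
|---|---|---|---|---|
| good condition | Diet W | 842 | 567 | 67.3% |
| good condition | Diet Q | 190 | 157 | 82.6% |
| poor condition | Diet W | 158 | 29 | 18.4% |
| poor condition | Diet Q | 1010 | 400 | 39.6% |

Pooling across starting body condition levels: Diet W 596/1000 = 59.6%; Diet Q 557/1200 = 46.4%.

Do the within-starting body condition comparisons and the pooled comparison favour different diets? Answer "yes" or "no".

yes

Within each starting body condition level (good condition 67.3% vs 82.6%; poor condition 18.4% vs 39.6%), Diet Q has the higher rate every time. Pooled: 59.6% vs 46.4% — Diet W has the higher rate overall. The two comparisons disagree.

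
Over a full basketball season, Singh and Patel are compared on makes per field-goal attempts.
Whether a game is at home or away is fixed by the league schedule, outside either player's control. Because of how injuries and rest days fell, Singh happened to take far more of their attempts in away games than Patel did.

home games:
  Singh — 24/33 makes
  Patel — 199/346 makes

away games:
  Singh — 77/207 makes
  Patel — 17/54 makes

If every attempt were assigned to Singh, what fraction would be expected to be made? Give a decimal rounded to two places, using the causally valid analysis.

Within every game venue level Singh has the higher rate, yet pooled Patel does — Simpson's reversal.
The imbalance in game venue arose from how field-goal attempts were allocated, not from anything the player did; and game venue independently affects the outcome. The pooled gap is confounded — condition on game venue.
Standardising Singh to the population game venue mix: 0.592·24/33 + 0.408·77/207 = 0.582.

0.58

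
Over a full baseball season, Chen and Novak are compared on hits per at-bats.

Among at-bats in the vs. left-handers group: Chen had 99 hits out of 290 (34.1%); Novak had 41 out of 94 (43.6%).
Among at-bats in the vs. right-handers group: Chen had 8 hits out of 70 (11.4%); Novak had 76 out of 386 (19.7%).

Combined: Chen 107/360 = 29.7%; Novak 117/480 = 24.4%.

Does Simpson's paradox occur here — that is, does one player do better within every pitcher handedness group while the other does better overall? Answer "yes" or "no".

Within each pitcher handedness level (vs. left-handers 34.1% vs 43.6%; vs. right-handers 11.4% vs 19.7%), Novak has the higher rate every time. Pooled: 29.7% vs 24.4% — Chen has the higher rate overall. The two comparisons disagree.

yes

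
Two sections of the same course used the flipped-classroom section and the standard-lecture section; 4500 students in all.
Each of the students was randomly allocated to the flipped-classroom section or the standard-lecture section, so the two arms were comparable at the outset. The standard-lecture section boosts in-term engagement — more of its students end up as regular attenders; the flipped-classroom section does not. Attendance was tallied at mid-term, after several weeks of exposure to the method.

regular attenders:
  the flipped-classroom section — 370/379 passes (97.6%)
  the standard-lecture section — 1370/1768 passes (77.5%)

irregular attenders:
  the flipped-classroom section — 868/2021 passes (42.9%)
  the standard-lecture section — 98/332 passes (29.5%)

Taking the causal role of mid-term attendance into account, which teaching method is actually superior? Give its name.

The stratified and pooled comparisons disagree (the flipped-classroom section wins within each mid-term attendance; the standard-lecture section wins overall), so the answer turns on the causal role of mid-term attendance.
Mid-term attendance is recorded after the teaching method and is itself shifted by it — it sits on the causal path from teaching method to outcome. Conditioning on a mediator would strip out part of the effect we want; the pooled comparison gives the total causal effect.
Pooled: the flipped-classroom section 51.6% vs the standard-lecture section 69.9%; the standard-lecture section is higher overall.

the standard-lecture section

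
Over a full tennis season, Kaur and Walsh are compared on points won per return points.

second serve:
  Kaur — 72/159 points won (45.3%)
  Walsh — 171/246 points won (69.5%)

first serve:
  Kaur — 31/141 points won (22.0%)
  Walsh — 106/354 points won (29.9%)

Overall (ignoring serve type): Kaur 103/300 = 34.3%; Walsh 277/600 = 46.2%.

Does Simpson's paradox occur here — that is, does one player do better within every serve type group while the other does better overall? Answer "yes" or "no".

no

Within each serve type level (second serve 45.3% vs 69.5%; first serve 22.0% vs 29.9%), Walsh has the higher rate every time. Pooled: 34.3% vs 46.2% — Walsh has the higher rate overall. They agree.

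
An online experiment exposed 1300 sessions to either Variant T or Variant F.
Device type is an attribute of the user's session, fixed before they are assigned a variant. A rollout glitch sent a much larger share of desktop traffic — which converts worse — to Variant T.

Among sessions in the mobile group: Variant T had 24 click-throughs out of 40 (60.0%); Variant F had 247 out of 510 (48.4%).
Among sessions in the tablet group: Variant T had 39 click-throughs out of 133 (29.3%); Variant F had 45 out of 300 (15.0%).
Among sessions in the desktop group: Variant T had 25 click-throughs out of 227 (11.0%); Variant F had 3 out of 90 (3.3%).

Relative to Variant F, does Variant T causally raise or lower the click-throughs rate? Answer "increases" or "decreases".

Within every device type level Variant T has the higher rate, yet pooled Variant F does — Simpson's reversal.
The imbalance in device type arose from how sessions were allocated, not from anything the variant did; and device type independently affects the outcome. The pooled gap is confounded — condition on device type.
Within each level — mobile: 60.0% vs 48.4%; tablet: 29.3% vs 15.0%; desktop: 11.0% vs 3.3% — Variant T is higher every time.

increases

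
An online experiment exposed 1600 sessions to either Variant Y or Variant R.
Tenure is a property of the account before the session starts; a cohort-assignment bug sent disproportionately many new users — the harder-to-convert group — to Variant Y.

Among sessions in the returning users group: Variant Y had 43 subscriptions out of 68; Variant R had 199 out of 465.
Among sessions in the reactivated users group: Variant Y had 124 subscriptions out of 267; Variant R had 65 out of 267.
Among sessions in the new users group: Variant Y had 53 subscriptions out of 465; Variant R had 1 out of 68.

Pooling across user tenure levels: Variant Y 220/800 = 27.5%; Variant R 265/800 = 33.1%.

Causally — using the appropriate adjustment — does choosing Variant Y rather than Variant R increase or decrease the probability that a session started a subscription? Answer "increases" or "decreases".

User tenure differs across variants for reasons unrelated to any effect of the variant itself, and it separately predicts the outcome — a classic confounder. We must compare within user tenure levels.
Within each level — returning users: 63.2% vs 42.8%; reactivated users: 46.4% vs 24.3%; new users: 11.4% vs 1.5% — Variant Y is higher every time.

increases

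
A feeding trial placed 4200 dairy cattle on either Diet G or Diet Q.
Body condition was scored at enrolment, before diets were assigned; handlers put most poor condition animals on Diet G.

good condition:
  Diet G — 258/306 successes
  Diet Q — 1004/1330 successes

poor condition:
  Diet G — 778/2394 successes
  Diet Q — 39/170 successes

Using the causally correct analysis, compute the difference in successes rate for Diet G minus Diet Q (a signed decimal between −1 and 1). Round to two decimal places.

+0.09

Diet G is higher inside every starting body condition stratum but Diet Q is higher in aggregate. Whether to stratify depends on how starting body condition relates to the diet.
Nothing the diet does changes starting body condition; the imbalance is an allocation artefact. With starting body condition also predicting the outcome, the pooled figure is confounded, and the within-stratum comparison is the causal one.
Adjusting over the population distribution of starting body condition: 0.390·(0.843−0.755) + 0.610·(0.325−0.229) = +0.093.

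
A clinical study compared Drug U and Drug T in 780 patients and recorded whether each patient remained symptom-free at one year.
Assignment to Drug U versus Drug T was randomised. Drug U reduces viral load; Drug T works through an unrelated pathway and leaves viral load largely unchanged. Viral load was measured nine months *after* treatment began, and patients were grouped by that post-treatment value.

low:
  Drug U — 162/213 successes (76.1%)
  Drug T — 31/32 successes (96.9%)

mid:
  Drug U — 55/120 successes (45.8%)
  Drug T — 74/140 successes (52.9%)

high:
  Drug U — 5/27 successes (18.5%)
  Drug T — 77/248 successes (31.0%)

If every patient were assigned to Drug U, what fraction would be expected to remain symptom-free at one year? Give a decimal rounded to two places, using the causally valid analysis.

0.62

The distribution of viral load is itself part of what the drug does — it is an intermediate outcome. Holding it fixed would remove that part of the effect; the total effect is the pooled difference.
So P(outcome | do(Drug U)) is just the pooled rate for Drug U: 222/360 = 0.617.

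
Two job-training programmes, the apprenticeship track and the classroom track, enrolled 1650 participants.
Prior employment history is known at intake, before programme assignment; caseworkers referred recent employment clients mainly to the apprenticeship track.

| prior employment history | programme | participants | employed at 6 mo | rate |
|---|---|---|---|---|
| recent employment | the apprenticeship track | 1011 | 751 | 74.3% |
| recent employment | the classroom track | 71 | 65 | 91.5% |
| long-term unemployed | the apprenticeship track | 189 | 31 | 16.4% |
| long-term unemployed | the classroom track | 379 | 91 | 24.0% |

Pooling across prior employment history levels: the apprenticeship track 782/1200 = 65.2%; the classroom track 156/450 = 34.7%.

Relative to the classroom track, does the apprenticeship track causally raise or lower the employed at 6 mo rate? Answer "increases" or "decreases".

decreases

The stratified and pooled comparisons disagree (the classroom track wins within each prior employment history; the apprenticeship track wins overall), so the answer turns on the causal role of prior employment history.
The imbalance in prior employment history arose from how participants were allocated, not from anything the programme did; and prior employment history independently affects the outcome. The pooled gap is confounded — condition on prior employment history.
Within each level — recent employment: 74.3% vs 91.5%; long-term unemployed: 16.4% vs 24.0% — the classroom track is higher every time.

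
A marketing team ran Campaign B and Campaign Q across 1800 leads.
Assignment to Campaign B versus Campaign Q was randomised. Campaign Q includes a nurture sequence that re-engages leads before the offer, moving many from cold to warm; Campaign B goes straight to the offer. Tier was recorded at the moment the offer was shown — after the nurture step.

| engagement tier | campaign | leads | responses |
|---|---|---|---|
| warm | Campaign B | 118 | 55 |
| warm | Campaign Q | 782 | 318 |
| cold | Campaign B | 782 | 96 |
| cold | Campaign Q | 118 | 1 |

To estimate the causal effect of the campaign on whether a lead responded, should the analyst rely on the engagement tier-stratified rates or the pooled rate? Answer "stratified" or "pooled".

The engagement tier-specific comparison favours Campaign B throughout, but the pooled figures favour Campaign Q. The question is whether to condition on engagement tier.
Engagement tier is downstream of the campaign. One should not condition on a consequence of treatment, so the overall rates are the right comparison.
Pooled: Campaign B 16.8% vs Campaign Q 35.4%; Campaign Q is higher overall.

pooled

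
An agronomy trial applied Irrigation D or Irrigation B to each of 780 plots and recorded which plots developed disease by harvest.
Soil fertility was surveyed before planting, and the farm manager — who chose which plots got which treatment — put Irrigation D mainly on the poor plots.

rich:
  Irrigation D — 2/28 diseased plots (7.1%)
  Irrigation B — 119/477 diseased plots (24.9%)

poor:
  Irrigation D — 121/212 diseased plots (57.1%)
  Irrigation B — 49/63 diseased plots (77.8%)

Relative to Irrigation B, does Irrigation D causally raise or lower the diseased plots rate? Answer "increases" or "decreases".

Irrigation D is lower inside every soil fertility stratum but Irrigation B is lower in aggregate. Whether to stratify depends on how soil fertility relates to the irrigation.
The imbalance in soil fertility arose from how plots were allocated, not from anything the irrigation did; and soil fertility independently affects the outcome. The pooled gap is confounded — condition on soil fertility.
Within each level — rich: 7.1% vs 24.9%; poor: 57.1% vs 77.8% — Irrigation D is lower every time.

decreases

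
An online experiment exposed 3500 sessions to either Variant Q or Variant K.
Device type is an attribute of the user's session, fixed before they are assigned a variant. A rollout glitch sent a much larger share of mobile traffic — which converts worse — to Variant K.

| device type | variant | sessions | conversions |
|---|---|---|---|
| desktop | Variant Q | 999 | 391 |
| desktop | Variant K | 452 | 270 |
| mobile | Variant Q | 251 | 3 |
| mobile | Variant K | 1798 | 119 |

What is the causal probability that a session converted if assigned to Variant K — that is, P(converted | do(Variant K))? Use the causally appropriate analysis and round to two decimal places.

0.29

The imbalance in device type arose from how sessions were allocated, not from anything the variant did; and device type independently affects the outcome. The pooled gap is confounded — condition on device type.
Standardising Variant K to the population device type mix: 0.415·270/452 + 0.585·119/1798 = 0.286.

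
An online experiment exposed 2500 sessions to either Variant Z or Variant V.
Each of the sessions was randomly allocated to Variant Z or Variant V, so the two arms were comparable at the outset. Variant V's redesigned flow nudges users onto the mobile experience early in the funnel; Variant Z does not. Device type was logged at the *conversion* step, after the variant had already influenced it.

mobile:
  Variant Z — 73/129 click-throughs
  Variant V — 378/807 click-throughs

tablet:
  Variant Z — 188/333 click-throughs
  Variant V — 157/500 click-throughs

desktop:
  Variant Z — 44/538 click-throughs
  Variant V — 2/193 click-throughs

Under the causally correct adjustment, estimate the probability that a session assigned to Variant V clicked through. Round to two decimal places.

0.36

Within every device type level Variant Z has the higher rate, yet pooled Variant V does — Simpson's reversal.
The distribution of device type is itself part of what the variant does — it is an intermediate outcome. Holding it fixed would remove that part of the effect; the total effect is the pooled difference.
So P(outcome | do(Variant V)) is just the pooled rate for Variant V: 537/1500 = 0.358.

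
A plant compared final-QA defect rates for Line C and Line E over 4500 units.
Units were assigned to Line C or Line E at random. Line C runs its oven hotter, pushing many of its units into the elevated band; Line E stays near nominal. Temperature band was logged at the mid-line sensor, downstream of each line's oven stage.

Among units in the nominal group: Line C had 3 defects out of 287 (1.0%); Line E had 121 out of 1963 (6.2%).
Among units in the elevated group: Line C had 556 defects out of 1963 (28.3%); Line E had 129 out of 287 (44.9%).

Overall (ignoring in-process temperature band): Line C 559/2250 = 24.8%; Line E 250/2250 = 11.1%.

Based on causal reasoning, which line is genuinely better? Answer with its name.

Line E

Stratifying would compare lines among units the lines themselves sorted into in-process temperature band groups — a form of selection on an intermediate. The unconditioned pooled rates give the total causal effect.
Pooled: Line C 24.8% vs Line E 11.1%; Line E is lower overall.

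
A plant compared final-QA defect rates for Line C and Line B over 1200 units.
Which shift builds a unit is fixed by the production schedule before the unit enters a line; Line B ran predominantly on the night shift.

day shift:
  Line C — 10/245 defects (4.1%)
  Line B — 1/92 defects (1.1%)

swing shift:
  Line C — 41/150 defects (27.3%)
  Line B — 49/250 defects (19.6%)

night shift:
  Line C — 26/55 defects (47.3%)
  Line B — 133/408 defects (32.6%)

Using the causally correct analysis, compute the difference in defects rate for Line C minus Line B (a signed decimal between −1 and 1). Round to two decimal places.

+0.09

The shift-specific comparison favours Line B throughout, but the pooled figures favour Line C. The question is whether to condition on shift.
Shift is set before the line has any effect — it is not caused by the line — and it independently drives the outcome. That makes it a confounder, so the causal comparison is within shift levels.
Adjusting over the population distribution of shift: 0.281·(0.041−0.011) + 0.333·(0.273−0.196) + 0.386·(0.473−0.326) = +0.091.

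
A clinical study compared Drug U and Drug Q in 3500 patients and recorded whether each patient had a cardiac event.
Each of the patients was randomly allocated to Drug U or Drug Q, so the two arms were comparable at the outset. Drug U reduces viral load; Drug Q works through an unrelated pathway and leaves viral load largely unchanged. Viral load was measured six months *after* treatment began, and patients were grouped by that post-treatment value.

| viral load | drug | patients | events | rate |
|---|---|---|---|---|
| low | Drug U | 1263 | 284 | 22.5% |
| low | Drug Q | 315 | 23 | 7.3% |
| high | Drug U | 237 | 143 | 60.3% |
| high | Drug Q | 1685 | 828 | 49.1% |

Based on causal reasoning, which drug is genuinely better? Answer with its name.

Drug U

The stratified and pooled comparisons disagree (Drug Q wins within each viral load; Drug U wins overall), so the answer turns on the causal role of viral load.
Because the drug influences viral load, viral load is a post-treatment mediator, not a confounder. Stratifying on it would bias the estimate; the causal effect is the crude pooled difference.
Pooled: Drug U 28.5% vs Drug Q 42.5%; Drug U is lower overall.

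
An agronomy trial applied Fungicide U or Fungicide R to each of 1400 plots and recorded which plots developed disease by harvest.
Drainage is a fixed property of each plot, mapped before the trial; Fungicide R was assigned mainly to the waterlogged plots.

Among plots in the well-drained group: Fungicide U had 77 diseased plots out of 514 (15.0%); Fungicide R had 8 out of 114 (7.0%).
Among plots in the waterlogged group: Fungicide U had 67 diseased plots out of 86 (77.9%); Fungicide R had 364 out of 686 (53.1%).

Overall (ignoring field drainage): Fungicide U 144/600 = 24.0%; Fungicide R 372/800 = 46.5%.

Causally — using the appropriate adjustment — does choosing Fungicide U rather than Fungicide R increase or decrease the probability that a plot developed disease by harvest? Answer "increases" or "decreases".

increases

Since field drainage is a pre-existing factor (not a product of the fungicide) and it affects the outcome on its own, it is a confounder. The stratified rates, not the pooled rate, identify the causal effect.
Within each level — well-drained: 15.0% vs 7.0%; waterlogged: 77.9% vs 53.1% — Fungicide R is lower every time.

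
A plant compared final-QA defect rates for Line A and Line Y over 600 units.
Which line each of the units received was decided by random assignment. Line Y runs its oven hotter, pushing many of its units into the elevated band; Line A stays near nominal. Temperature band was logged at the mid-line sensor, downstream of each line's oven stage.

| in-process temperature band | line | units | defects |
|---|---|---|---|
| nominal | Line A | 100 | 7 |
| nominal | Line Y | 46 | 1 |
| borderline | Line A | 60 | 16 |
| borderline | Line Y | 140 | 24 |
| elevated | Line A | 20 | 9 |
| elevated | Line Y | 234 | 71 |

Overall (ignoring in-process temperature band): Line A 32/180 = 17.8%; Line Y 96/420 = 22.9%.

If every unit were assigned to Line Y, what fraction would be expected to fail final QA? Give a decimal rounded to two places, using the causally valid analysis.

The distribution of in-process temperature band is itself part of what the line does — it is an intermediate outcome. Holding it fixed would remove that part of the effect; the total effect is the pooled difference.
So P(outcome | do(Line Y)) is just the pooled rate for Line Y: 96/420 = 0.229.

0.23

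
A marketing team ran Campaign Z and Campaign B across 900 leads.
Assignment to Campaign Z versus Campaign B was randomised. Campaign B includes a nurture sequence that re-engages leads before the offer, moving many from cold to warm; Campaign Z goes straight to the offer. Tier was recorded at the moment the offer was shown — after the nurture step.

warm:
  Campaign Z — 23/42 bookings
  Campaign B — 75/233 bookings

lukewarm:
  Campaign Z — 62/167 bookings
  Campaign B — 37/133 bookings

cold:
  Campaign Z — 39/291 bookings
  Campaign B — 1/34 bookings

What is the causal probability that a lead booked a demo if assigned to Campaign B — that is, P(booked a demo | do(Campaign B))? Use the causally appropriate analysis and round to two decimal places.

0.28

The engagement tier-specific comparison favours Campaign Z throughout, but the pooled figures favour Campaign B. The question is whether to condition on engagement tier.
Engagement tier lies on the pathway campaign → engagement tier → outcome, so adjusting for it blocks the indirect effect. For the total causal effect of campaign, use the unadjusted pooled rates.
So P(outcome | do(Campaign B)) is just the pooled rate for Campaign B: 113/400 = 0.282.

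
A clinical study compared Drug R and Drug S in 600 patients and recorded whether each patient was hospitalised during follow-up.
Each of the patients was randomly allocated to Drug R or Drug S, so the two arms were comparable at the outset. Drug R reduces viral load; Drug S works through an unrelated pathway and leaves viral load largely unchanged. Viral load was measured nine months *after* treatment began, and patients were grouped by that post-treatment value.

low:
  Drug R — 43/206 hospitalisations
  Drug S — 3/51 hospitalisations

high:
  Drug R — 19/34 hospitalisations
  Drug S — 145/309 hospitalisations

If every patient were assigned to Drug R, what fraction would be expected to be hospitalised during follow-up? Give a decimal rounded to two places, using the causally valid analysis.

0.26

Within every viral load level Drug S has the lower rate, yet pooled Drug R does — Simpson's reversal.
Viral load here is a post-treatment variable shaped by the drug; conditioning on it would introduce bias rather than remove it. The overall comparison is the causal one.
So P(outcome | do(Drug R)) is just the pooled rate for Drug R: 62/240 = 0.258.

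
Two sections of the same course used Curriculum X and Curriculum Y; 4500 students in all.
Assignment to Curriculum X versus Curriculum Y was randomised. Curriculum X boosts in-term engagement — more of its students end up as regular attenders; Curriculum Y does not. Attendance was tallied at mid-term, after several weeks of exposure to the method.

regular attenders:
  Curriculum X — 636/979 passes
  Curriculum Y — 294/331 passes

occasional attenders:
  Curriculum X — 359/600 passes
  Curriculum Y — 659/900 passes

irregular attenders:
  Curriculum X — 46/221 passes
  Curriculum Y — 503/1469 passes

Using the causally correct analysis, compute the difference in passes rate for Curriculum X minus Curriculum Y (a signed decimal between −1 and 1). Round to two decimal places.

+0.04

The stratified and pooled comparisons disagree (Curriculum Y wins within each mid-term attendance; Curriculum X wins overall), so the answer turns on the causal role of mid-term attendance.
Because the teaching method influences mid-term attendance, mid-term attendance is a post-treatment mediator, not a confounder. Stratifying on it would bias the estimate; the causal effect is the crude pooled difference.
The causal difference is the pooled difference: 0.578 − 0.539 = +0.039.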